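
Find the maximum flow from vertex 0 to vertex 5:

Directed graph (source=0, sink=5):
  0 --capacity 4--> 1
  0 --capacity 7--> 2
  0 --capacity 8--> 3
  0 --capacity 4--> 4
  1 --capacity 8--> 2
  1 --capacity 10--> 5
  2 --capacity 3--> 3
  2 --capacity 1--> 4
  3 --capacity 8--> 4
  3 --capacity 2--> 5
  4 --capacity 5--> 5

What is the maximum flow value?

Computing max flow:
  Flow on (0->1): 4/4
  Flow on (0->2): 3/7
  Flow on (0->3): 4/8
  Flow on (1->5): 4/10
  Flow on (2->3): 3/3
  Flow on (3->4): 5/8
  Flow on (3->5): 2/2
  Flow on (4->5): 5/5
Maximum flow = 11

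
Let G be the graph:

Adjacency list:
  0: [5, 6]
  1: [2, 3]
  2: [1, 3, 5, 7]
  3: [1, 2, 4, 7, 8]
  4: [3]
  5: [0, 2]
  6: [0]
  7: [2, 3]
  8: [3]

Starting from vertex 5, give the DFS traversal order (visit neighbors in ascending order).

DFS from vertex 5 (neighbors processed in ascending order):
Visit order: 5, 0, 6, 2, 1, 3, 4, 7, 8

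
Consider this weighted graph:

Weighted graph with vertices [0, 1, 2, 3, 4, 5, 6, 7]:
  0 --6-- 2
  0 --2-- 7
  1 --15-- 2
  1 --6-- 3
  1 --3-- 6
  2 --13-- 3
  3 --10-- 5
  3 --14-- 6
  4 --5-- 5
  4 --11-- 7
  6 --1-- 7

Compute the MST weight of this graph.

Applying Kruskal's algorithm (sort edges by weight, add if no cycle):
  Add (6,7) w=1
  Add (0,7) w=2
  Add (1,6) w=3
  Add (4,5) w=5
  Add (0,2) w=6
  Add (1,3) w=6
  Add (3,5) w=10
  Skip (4,7) w=11 (creates cycle)
  Skip (2,3) w=13 (creates cycle)
  Skip (3,6) w=14 (creates cycle)
  Skip (1,2) w=15 (creates cycle)
MST weight = 33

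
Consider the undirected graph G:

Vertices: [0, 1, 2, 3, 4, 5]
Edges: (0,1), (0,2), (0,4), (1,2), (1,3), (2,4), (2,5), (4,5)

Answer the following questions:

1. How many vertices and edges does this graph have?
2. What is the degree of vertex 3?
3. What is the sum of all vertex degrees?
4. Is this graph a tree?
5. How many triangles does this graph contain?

Count: 6 vertices, 8 edges.
Vertex 3 has neighbors [1], degree = 1.
Handshaking lemma: 2 * 8 = 16.
A tree on 6 vertices has 5 edges. This graph has 8 edges (3 extra). Not a tree.
Number of triangles = 3.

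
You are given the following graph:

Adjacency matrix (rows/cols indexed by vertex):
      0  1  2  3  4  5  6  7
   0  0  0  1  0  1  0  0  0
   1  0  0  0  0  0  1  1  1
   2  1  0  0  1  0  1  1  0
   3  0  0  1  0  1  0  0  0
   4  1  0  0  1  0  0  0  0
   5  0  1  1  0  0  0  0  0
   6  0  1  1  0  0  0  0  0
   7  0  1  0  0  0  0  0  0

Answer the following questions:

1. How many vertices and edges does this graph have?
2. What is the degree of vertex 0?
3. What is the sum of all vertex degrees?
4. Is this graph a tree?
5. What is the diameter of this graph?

Count: 8 vertices, 9 edges.
Vertex 0 has neighbors [2, 4], degree = 2.
Handshaking lemma: 2 * 9 = 18.
A tree on 8 vertices has 7 edges. This graph has 9 edges (2 extra). Not a tree.
Diameter (longest shortest path) = 5.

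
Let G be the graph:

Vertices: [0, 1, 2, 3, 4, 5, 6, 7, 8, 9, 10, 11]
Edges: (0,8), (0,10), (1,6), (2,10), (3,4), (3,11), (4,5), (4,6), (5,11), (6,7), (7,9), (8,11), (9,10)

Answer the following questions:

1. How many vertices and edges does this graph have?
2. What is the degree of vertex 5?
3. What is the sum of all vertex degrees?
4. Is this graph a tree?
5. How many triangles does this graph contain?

Count: 12 vertices, 13 edges.
Vertex 5 has neighbors [4, 11], degree = 2.
Handshaking lemma: 2 * 13 = 26.
A tree on 12 vertices has 11 edges. This graph has 13 edges (2 extra). Not a tree.
Number of triangles = 0.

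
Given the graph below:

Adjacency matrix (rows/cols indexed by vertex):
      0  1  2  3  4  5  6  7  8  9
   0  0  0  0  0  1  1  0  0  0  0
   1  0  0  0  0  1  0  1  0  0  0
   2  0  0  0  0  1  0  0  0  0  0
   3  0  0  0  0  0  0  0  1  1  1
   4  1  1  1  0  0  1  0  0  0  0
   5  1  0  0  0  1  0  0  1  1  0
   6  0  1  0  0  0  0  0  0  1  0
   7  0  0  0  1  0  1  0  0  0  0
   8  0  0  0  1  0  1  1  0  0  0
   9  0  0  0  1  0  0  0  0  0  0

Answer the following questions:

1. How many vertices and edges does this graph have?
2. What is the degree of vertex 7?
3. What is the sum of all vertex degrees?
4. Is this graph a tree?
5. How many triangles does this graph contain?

Count: 10 vertices, 12 edges.
Vertex 7 has neighbors [3, 5], degree = 2.
Handshaking lemma: 2 * 12 = 24.
A tree on 10 vertices has 9 edges. This graph has 12 edges (3 extra). Not a tree.
Number of triangles = 1.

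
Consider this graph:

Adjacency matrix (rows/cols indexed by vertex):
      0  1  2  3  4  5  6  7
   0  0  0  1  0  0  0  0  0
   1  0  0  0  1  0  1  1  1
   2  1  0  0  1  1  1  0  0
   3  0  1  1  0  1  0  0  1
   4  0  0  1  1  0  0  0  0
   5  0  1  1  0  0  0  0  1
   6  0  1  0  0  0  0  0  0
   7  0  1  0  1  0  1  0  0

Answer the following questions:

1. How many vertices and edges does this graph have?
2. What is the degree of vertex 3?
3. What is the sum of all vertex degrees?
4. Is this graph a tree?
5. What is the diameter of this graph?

Count: 8 vertices, 11 edges.
Vertex 3 has neighbors [1, 2, 4, 7], degree = 4.
Handshaking lemma: 2 * 11 = 22.
A tree on 8 vertices has 7 edges. This graph has 11 edges (4 extra). Not a tree.
Diameter (longest shortest path) = 4.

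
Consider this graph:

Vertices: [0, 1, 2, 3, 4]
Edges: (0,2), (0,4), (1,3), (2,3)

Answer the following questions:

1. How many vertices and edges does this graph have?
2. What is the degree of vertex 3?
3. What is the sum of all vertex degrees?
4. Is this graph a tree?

Count: 5 vertices, 4 edges.
Vertex 3 has neighbors [1, 2], degree = 2.
Handshaking lemma: 2 * 4 = 8.
A graph is a tree iff it is connected and has exactly n-1 edges. This graph is connected (all 5 vertices in one component) and has 5-1 = 4 edges. It is a tree.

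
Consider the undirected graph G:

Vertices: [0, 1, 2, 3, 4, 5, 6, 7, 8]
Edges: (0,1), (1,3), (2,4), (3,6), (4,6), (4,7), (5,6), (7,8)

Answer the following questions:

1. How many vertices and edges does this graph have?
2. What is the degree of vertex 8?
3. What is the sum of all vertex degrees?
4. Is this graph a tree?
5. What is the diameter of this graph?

Count: 9 vertices, 8 edges.
Vertex 8 has neighbors [7], degree = 1.
Handshaking lemma: 2 * 8 = 16.
A graph is a tree iff it is connected and has exactly n-1 edges. This graph is connected (all 9 vertices in one component) and has 9-1 = 8 edges. It is a tree.
Diameter (longest shortest path) = 6.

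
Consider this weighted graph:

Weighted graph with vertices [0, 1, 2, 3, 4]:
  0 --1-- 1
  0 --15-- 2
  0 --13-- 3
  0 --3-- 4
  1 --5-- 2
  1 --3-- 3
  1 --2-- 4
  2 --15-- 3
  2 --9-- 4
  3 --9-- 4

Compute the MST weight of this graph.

Applying Kruskal's algorithm (sort edges by weight, add if no cycle):
  Add (0,1) w=1
  Add (1,4) w=2
  Skip (0,4) w=3 (creates cycle)
  Add (1,3) w=3
  Add (1,2) w=5
  Skip (2,4) w=9 (creates cycle)
  Skip (3,4) w=9 (creates cycle)
  Skip (0,3) w=13 (creates cycle)
  Skip (0,2) w=15 (creates cycle)
  Skip (2,3) w=15 (creates cycle)
MST weight = 11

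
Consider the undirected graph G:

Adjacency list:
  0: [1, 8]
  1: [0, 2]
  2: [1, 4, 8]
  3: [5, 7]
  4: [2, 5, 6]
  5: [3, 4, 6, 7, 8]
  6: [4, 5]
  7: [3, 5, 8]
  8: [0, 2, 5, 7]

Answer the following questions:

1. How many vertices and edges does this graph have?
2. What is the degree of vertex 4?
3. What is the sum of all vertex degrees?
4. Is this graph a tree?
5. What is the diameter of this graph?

Count: 9 vertices, 13 edges.
Vertex 4 has neighbors [2, 5, 6], degree = 3.
Handshaking lemma: 2 * 13 = 26.
A tree on 9 vertices has 8 edges. This graph has 13 edges (5 extra). Not a tree.
Diameter (longest shortest path) = 4.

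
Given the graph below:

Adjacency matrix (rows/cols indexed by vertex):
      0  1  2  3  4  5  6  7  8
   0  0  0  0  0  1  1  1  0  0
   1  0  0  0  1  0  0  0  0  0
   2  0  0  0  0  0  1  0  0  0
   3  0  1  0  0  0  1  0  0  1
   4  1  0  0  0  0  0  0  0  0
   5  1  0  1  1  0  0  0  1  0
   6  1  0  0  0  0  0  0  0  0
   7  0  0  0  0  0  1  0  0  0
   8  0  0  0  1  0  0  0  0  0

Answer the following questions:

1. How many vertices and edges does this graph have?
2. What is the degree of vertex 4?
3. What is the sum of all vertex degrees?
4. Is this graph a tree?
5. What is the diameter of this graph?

Count: 9 vertices, 8 edges.
Vertex 4 has neighbors [0], degree = 1.
Handshaking lemma: 2 * 8 = 16.
A graph is a tree iff it is connected and has exactly n-1 edges. This graph is connected (all 9 vertices in one component) and has 9-1 = 8 edges. It is a tree.
Diameter (longest shortest path) = 4.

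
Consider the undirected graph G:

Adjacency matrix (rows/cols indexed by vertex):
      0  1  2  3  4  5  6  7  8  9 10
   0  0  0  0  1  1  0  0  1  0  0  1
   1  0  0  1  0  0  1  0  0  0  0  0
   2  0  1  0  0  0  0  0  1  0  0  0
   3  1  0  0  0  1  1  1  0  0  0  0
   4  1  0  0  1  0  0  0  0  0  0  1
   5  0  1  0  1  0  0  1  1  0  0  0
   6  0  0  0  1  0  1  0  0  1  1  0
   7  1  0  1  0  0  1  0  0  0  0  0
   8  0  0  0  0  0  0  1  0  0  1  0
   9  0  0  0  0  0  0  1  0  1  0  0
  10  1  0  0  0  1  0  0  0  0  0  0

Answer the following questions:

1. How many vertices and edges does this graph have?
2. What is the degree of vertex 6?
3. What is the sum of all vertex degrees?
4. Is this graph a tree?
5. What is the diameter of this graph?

Count: 11 vertices, 16 edges.
Vertex 6 has neighbors [3, 5, 8, 9], degree = 4.
Handshaking lemma: 2 * 16 = 32.
A tree on 11 vertices has 10 edges. This graph has 16 edges (6 extra). Not a tree.
Diameter (longest shortest path) = 4.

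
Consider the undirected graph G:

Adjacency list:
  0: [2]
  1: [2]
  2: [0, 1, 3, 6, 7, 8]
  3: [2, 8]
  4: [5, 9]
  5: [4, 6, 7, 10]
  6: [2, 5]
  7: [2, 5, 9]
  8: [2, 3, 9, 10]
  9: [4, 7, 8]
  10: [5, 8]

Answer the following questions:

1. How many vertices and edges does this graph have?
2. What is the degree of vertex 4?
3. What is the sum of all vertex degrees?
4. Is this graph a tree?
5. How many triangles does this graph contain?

Count: 11 vertices, 15 edges.
Vertex 4 has neighbors [5, 9], degree = 2.
Handshaking lemma: 2 * 15 = 30.
A tree on 11 vertices has 10 edges. This graph has 15 edges (5 extra). Not a tree.
Number of triangles = 1.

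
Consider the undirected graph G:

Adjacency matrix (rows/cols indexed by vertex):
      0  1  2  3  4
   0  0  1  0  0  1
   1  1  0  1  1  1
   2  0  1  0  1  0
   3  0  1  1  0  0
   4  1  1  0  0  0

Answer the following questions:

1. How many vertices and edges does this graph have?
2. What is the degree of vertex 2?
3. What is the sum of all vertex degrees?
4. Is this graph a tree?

Count: 5 vertices, 6 edges.
Vertex 2 has neighbors [1, 3], degree = 2.
Handshaking lemma: 2 * 6 = 12.
A tree on 5 vertices has 4 edges. This graph has 6 edges (2 extra). Not a tree.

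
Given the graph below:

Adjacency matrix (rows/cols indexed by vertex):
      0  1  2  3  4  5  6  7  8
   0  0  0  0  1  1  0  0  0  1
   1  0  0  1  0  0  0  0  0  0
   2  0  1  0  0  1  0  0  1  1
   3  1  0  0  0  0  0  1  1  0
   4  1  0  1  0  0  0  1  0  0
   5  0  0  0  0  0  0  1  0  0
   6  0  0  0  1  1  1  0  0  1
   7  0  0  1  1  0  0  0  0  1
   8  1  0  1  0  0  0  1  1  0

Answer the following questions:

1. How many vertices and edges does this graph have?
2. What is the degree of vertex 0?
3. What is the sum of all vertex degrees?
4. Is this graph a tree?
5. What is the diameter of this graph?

Count: 9 vertices, 13 edges.
Vertex 0 has neighbors [3, 4, 8], degree = 3.
Handshaking lemma: 2 * 13 = 26.
A tree on 9 vertices has 8 edges. This graph has 13 edges (5 extra). Not a tree.
Diameter (longest shortest path) = 4.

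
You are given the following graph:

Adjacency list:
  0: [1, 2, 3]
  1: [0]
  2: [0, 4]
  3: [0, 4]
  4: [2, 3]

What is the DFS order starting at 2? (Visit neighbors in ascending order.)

DFS from vertex 2 (neighbors processed in ascending order):
Visit order: 2, 0, 1, 3, 4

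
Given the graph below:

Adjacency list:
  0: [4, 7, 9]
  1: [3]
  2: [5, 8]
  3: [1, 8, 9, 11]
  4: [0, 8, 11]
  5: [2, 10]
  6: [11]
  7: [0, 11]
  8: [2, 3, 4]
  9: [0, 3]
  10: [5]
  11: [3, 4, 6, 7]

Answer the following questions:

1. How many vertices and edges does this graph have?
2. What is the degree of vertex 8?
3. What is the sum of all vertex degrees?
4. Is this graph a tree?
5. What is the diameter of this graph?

Count: 12 vertices, 14 edges.
Vertex 8 has neighbors [2, 3, 4], degree = 3.
Handshaking lemma: 2 * 14 = 28.
A tree on 12 vertices has 11 edges. This graph has 14 edges (3 extra). Not a tree.
Diameter (longest shortest path) = 6.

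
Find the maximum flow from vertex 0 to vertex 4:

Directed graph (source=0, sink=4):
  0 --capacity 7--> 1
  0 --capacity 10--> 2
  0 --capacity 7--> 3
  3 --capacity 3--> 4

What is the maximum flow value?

Computing max flow:
  Flow on (0->3): 3/7
  Flow on (3->4): 3/3
Maximum flow = 3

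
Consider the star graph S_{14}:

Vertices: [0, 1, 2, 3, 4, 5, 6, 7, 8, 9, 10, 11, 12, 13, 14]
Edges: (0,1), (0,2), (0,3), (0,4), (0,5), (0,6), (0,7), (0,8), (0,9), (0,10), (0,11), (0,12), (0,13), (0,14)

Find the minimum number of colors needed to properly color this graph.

S_{14} has one hub adjacent to 14 leaves; leaves are pairwise non-adjacent.
Color the hub 0 and every leaf 1.
Chromatic number = 2.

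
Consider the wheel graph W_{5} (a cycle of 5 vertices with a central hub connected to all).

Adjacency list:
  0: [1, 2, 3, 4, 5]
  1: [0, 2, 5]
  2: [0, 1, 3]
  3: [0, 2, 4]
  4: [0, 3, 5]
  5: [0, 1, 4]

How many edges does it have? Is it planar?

Wheel graph W_{5}: 5 cycle edges + 5 spoke edges = 10 edges.
Total vertices: 6.
The graph is planar.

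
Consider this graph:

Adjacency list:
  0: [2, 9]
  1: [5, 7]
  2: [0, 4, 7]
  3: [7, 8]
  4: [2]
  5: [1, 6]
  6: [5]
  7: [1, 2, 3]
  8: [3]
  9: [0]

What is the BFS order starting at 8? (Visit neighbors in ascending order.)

BFS from vertex 8 (neighbors processed in ascending order):
Visit order: 8, 3, 7, 1, 2, 5, 0, 4, 6, 9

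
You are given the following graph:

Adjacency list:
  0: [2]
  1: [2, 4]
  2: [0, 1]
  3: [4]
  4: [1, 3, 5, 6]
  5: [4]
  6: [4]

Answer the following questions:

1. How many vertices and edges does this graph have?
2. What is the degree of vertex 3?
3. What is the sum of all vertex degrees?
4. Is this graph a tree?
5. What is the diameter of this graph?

Count: 7 vertices, 6 edges.
Vertex 3 has neighbors [4], degree = 1.
Handshaking lemma: 2 * 6 = 12.
A graph is a tree iff it is connected and has exactly n-1 edges. This graph is connected (all 7 vertices in one component) and has 7-1 = 6 edges. It is a tree.
Diameter (longest shortest path) = 4.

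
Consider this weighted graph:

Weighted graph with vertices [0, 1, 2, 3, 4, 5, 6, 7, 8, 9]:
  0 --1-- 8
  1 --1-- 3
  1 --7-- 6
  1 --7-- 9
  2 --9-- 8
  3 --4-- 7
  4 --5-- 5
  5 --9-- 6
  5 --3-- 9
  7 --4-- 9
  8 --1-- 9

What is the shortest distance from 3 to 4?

Using Dijkstra's algorithm from vertex 3:
Shortest path: 3 -> 1 -> 9 -> 5 -> 4
Total weight: 1 + 7 + 3 + 5 = 16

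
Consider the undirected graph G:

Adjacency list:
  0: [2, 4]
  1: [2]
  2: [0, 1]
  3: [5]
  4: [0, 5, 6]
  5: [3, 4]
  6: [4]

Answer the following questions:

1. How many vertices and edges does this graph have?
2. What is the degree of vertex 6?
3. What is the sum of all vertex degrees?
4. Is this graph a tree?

Count: 7 vertices, 6 edges.
Vertex 6 has neighbors [4], degree = 1.
Handshaking lemma: 2 * 6 = 12.
A graph is a tree iff it is connected and has exactly n-1 edges. This graph is connected (all 7 vertices in one component) and has 7-1 = 6 edges. It is a tree.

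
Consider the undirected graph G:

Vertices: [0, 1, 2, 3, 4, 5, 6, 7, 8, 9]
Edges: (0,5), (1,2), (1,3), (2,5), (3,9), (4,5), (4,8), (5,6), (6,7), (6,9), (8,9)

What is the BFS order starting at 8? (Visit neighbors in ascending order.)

BFS from vertex 8 (neighbors processed in ascending order):
Visit order: 8, 4, 9, 5, 3, 6, 0, 2, 1, 7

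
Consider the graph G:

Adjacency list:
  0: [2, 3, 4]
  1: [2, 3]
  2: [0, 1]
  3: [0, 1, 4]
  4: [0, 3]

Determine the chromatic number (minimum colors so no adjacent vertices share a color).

The graph has a maximum clique of size 3 (lower bound on chromatic number).
A valid 3-coloring: {0: 0, 1: 0, 2: 1, 3: 1, 4: 2}.
Chromatic number = 3.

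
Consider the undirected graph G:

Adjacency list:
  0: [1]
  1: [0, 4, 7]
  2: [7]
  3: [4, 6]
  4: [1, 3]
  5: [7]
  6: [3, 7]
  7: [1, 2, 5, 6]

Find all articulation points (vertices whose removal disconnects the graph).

An articulation point is a vertex whose removal disconnects the graph.
Articulation points: [1, 7]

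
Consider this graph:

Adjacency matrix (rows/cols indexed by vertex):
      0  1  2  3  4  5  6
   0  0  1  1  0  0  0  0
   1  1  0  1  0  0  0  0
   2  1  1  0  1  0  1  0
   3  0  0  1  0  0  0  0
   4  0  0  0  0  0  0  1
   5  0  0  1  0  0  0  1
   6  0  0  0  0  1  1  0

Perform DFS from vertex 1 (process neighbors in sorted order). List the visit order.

DFS from vertex 1 (neighbors processed in ascending order):
Visit order: 1, 0, 2, 3, 5, 6, 4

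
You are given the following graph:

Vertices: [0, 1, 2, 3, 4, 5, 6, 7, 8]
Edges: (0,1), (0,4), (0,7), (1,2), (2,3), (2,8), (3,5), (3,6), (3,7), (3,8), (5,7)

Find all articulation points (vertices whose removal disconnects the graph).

An articulation point is a vertex whose removal disconnects the graph.
Articulation points: [0, 3]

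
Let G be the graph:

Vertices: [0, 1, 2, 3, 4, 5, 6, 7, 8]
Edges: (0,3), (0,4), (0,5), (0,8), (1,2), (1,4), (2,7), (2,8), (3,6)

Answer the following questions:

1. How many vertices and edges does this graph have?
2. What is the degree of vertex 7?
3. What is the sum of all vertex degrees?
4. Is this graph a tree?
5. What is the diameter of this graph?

Count: 9 vertices, 9 edges.
Vertex 7 has neighbors [2], degree = 1.
Handshaking lemma: 2 * 9 = 18.
A tree on 9 vertices has 8 edges. This graph has 9 edges (1 extra). Not a tree.
Diameter (longest shortest path) = 5.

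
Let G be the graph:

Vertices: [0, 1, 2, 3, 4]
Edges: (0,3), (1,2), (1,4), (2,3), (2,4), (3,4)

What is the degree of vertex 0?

Vertex 0 has neighbors [3], so deg(0) = 1.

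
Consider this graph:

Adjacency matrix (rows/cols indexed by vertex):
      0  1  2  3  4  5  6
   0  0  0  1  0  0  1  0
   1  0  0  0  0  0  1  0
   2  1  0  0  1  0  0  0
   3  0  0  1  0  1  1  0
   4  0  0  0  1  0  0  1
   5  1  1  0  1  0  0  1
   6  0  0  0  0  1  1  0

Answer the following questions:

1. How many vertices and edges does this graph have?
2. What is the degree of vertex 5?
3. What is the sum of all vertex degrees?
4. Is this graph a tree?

Count: 7 vertices, 8 edges.
Vertex 5 has neighbors [0, 1, 3, 6], degree = 4.
Handshaking lemma: 2 * 8 = 16.
A tree on 7 vertices has 6 edges. This graph has 8 edges (2 extra). Not a tree.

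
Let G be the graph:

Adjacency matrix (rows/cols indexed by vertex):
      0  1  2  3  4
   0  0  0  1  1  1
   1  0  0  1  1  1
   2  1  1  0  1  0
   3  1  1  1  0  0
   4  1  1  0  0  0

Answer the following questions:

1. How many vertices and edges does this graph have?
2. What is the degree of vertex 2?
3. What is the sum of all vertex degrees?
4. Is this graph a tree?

Count: 5 vertices, 7 edges.
Vertex 2 has neighbors [0, 1, 3], degree = 3.
Handshaking lemma: 2 * 7 = 14.
A tree on 5 vertices has 4 edges. This graph has 7 edges (3 extra). Not a tree.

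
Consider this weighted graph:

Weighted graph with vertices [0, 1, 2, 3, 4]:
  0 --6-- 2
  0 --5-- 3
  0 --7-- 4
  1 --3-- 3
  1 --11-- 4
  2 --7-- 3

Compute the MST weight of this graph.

Applying Kruskal's algorithm (sort edges by weight, add if no cycle):
  Add (1,3) w=3
  Add (0,3) w=5
  Add (0,2) w=6
  Add (0,4) w=7
  Skip (2,3) w=7 (creates cycle)
  Skip (1,4) w=11 (creates cycle)
MST weight = 21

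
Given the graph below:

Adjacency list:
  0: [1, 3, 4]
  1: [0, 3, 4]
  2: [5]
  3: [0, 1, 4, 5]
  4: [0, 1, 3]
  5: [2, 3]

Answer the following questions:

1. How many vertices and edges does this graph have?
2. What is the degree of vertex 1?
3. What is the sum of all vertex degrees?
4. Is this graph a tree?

Count: 6 vertices, 8 edges.
Vertex 1 has neighbors [0, 3, 4], degree = 3.
Handshaking lemma: 2 * 8 = 16.
A tree on 6 vertices has 5 edges. This graph has 8 edges (3 extra). Not a tree.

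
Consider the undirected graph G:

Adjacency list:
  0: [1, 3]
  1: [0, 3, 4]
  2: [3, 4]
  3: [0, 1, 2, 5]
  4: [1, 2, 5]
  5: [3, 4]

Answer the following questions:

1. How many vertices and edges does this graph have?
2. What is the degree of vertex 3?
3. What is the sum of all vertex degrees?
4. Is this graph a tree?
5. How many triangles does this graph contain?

Count: 6 vertices, 8 edges.
Vertex 3 has neighbors [0, 1, 2, 5], degree = 4.
Handshaking lemma: 2 * 8 = 16.
A tree on 6 vertices has 5 edges. This graph has 8 edges (3 extra). Not a tree.
Number of triangles = 1.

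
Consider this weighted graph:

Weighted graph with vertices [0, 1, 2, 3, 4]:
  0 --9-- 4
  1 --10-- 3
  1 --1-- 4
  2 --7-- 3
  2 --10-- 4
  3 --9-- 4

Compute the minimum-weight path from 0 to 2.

Using Dijkstra's algorithm from vertex 0:
Shortest path: 0 -> 4 -> 2
Total weight: 9 + 10 = 19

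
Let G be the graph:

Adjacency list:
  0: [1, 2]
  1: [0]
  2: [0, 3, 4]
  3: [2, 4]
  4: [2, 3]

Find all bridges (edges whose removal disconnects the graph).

A bridge is an edge whose removal increases the number of connected components.
Bridges found: (0,1), (0,2)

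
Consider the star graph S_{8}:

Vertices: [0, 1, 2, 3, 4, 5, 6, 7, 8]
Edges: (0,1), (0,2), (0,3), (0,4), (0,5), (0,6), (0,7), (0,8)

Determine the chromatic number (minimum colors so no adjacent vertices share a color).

S_{8} has one hub adjacent to 8 leaves; leaves are pairwise non-adjacent.
Color the hub 0 and every leaf 1.
Chromatic number = 2.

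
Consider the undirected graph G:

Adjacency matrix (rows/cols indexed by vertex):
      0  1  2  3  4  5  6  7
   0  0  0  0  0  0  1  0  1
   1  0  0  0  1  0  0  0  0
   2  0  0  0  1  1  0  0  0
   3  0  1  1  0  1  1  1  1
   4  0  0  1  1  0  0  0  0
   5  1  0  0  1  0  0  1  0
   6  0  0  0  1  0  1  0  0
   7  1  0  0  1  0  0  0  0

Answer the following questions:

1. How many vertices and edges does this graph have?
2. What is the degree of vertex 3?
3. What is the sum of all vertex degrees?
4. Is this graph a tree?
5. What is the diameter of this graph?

Count: 8 vertices, 10 edges.
Vertex 3 has neighbors [1, 2, 4, 5, 6, 7], degree = 6.
Handshaking lemma: 2 * 10 = 20.
A tree on 8 vertices has 7 edges. This graph has 10 edges (3 extra). Not a tree.
Diameter (longest shortest path) = 3.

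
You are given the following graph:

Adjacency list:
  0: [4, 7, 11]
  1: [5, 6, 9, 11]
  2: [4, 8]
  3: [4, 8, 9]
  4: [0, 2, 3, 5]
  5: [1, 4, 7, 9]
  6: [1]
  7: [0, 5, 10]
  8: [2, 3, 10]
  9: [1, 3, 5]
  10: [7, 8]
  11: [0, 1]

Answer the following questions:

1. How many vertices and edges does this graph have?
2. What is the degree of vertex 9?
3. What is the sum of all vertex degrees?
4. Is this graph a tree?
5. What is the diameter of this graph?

Count: 12 vertices, 17 edges.
Vertex 9 has neighbors [1, 3, 5], degree = 3.
Handshaking lemma: 2 * 17 = 34.
A tree on 12 vertices has 11 edges. This graph has 17 edges (6 extra). Not a tree.
Diameter (longest shortest path) = 4.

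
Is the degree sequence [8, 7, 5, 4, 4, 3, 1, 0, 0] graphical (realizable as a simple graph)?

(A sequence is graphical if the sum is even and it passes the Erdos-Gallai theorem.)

Sum of degrees = 32. Sum is even but fails Erdos-Gallai. The sequence is NOT graphical.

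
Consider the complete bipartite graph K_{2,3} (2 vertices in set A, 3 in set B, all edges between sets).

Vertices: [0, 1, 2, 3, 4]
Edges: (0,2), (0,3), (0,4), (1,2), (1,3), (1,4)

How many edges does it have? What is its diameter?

K_{2,3} has 2 * 3 = 6 edges.
Any vertex reaches any opposite-side vertex in 1 step; same-side vertices reach in 2 steps via any opposite-side vertex.
Diameter = 2.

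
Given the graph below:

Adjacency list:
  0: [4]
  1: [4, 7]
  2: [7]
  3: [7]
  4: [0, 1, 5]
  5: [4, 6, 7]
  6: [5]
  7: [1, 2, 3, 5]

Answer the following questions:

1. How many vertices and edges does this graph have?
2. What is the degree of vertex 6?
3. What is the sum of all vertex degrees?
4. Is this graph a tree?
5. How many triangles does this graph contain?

Count: 8 vertices, 8 edges.
Vertex 6 has neighbors [5], degree = 1.
Handshaking lemma: 2 * 8 = 16.
A tree on 8 vertices has 7 edges. This graph has 8 edges (1 extra). Not a tree.
Number of triangles = 0.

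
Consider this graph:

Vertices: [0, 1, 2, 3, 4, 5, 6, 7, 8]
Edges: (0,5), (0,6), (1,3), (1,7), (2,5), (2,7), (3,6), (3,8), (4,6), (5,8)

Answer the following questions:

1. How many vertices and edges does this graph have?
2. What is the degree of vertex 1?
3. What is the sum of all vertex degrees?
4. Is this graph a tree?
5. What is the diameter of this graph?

Count: 9 vertices, 10 edges.
Vertex 1 has neighbors [3, 7], degree = 2.
Handshaking lemma: 2 * 10 = 20.
A tree on 9 vertices has 8 edges. This graph has 10 edges (2 extra). Not a tree.
Diameter (longest shortest path) = 4.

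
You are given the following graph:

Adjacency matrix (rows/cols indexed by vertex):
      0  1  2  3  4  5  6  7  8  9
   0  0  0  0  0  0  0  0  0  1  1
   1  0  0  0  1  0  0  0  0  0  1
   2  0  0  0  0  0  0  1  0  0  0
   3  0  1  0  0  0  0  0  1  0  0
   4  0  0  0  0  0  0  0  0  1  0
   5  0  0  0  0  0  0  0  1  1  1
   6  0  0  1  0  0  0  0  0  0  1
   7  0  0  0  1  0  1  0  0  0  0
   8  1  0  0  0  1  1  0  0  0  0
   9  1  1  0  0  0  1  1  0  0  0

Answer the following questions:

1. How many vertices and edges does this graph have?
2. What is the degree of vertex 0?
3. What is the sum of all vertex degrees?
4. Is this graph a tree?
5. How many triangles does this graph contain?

Count: 10 vertices, 11 edges.
Vertex 0 has neighbors [8, 9], degree = 2.
Handshaking lemma: 2 * 11 = 22.
A tree on 10 vertices has 9 edges. This graph has 11 edges (2 extra). Not a tree.
Number of triangles = 0.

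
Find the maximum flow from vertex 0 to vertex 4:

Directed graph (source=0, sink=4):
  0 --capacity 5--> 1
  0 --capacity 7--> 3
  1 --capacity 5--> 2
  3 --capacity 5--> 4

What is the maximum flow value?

Computing max flow:
  Flow on (0->3): 5/7
  Flow on (3->4): 5/5
Maximum flow = 5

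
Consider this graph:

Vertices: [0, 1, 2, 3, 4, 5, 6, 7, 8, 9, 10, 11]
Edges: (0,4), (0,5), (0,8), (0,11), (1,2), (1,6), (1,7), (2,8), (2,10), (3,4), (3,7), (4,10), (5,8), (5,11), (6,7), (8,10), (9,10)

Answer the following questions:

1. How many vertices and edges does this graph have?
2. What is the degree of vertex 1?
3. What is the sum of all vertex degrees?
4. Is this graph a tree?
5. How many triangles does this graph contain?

Count: 12 vertices, 17 edges.
Vertex 1 has neighbors [2, 6, 7], degree = 3.
Handshaking lemma: 2 * 17 = 34.
A tree on 12 vertices has 11 edges. This graph has 17 edges (6 extra). Not a tree.
Number of triangles = 4.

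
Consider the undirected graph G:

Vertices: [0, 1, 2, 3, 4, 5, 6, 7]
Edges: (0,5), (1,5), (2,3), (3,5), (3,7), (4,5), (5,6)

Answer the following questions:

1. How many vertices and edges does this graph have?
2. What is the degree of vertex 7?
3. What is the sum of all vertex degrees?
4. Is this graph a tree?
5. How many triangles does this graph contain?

Count: 8 vertices, 7 edges.
Vertex 7 has neighbors [3], degree = 1.
Handshaking lemma: 2 * 7 = 14.
A graph is a tree iff it is connected and has exactly n-1 edges. This graph is connected (all 8 vertices in one component) and has 8-1 = 7 edges. It is a tree.
Number of triangles = 0.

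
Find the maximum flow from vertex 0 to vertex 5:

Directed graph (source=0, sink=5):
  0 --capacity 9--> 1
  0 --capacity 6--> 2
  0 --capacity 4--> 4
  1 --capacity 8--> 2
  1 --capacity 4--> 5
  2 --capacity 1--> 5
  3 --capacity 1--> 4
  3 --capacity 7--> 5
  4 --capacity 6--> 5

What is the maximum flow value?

Computing max flow:
  Flow on (0->1): 4/9
  Flow on (0->2): 1/6
  Flow on (0->4): 4/4
  Flow on (1->5): 4/4
  Flow on (2->5): 1/1
  Flow on (4->5): 4/6
Maximum flow = 9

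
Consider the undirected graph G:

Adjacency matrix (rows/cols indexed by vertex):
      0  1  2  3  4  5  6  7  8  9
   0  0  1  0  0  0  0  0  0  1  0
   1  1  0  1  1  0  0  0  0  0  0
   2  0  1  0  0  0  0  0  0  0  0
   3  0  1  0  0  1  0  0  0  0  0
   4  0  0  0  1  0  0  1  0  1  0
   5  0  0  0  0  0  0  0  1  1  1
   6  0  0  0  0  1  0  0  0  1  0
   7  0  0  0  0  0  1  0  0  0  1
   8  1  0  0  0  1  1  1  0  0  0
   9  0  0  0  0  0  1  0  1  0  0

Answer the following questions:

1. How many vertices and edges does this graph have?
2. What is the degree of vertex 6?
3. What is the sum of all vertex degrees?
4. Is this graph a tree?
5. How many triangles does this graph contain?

Count: 10 vertices, 12 edges.
Vertex 6 has neighbors [4, 8], degree = 2.
Handshaking lemma: 2 * 12 = 24.
A tree on 10 vertices has 9 edges. This graph has 12 edges (3 extra). Not a tree.
Number of triangles = 2.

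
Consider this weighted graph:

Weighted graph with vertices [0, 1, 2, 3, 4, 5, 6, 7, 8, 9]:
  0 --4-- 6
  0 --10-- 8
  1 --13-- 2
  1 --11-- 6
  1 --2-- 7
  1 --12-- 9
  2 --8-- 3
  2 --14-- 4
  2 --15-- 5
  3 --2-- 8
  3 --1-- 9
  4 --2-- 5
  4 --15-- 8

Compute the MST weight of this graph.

Applying Kruskal's algorithm (sort edges by weight, add if no cycle):
  Add (3,9) w=1
  Add (1,7) w=2
  Add (3,8) w=2
  Add (4,5) w=2
  Add (0,6) w=4
  Add (2,3) w=8
  Add (0,8) w=10
  Add (1,6) w=11
  Skip (1,9) w=12 (creates cycle)
  Skip (1,2) w=13 (creates cycle)
  Add (2,4) w=14
  Skip (2,5) w=15 (creates cycle)
  Skip (4,8) w=15 (creates cycle)
MST weight = 54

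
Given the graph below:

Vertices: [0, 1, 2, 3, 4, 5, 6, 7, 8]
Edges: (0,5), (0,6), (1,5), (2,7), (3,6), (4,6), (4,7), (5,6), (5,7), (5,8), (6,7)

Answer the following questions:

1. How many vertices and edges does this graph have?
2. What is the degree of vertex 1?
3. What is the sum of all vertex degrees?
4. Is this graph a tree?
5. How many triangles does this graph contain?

Count: 9 vertices, 11 edges.
Vertex 1 has neighbors [5], degree = 1.
Handshaking lemma: 2 * 11 = 22.
A tree on 9 vertices has 8 edges. This graph has 11 edges (3 extra). Not a tree.
Number of triangles = 3.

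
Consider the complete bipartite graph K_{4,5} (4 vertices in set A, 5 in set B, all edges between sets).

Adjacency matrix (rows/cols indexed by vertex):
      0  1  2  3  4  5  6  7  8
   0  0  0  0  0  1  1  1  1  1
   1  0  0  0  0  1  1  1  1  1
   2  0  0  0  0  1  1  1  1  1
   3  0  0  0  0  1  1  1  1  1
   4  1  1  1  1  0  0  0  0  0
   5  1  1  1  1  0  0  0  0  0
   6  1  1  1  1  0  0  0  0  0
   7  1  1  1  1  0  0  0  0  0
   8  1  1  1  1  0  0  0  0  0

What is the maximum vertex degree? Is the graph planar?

Set-A vertices have degree 5; set-B vertices have degree 4. Maximum degree = max(4,5) = 5.
K_{4,5} contains K_{3,3} as a subgraph (since both sides have >= 3 vertices); by Kuratowski's theorem it is not planar.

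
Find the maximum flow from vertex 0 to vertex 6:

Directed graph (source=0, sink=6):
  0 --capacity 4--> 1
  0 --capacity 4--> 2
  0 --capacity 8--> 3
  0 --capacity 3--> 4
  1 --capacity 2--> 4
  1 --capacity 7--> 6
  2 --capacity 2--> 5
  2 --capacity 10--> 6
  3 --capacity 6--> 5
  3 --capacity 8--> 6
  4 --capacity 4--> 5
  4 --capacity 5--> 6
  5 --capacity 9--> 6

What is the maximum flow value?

Computing max flow:
  Flow on (0->1): 4/4
  Flow on (0->2): 4/4
  Flow on (0->3): 8/8
  Flow on (0->4): 3/3
  Flow on (1->6): 4/7
  Flow on (2->6): 4/10
  Flow on (3->6): 8/8
  Flow on (4->6): 3/5
Maximum flow = 19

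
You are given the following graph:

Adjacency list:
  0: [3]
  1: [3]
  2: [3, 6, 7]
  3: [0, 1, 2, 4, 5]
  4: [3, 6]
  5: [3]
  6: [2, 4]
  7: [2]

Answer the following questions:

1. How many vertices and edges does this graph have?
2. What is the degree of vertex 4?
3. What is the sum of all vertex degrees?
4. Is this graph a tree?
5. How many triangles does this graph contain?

Count: 8 vertices, 8 edges.
Vertex 4 has neighbors [3, 6], degree = 2.
Handshaking lemma: 2 * 8 = 16.
A tree on 8 vertices has 7 edges. This graph has 8 edges (1 extra). Not a tree.
Number of triangles = 0.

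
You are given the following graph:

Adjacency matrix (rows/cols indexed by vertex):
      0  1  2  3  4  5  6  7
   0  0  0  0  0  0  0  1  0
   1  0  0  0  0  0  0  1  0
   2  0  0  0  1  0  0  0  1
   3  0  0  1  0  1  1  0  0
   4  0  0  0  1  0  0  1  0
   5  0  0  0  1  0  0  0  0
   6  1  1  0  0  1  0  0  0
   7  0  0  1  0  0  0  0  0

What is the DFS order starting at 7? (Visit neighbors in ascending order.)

DFS from vertex 7 (neighbors processed in ascending order):
Visit order: 7, 2, 3, 4, 6, 0, 1, 5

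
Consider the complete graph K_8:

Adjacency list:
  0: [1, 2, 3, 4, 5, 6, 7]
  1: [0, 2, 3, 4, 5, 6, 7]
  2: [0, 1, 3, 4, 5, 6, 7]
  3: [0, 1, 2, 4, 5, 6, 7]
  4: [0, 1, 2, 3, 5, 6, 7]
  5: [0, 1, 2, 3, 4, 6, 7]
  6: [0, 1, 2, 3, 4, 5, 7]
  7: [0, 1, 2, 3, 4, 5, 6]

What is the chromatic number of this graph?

In K_8, every vertex is adjacent to every other vertex.
Each vertex needs a unique color.
Chromatic number = 8.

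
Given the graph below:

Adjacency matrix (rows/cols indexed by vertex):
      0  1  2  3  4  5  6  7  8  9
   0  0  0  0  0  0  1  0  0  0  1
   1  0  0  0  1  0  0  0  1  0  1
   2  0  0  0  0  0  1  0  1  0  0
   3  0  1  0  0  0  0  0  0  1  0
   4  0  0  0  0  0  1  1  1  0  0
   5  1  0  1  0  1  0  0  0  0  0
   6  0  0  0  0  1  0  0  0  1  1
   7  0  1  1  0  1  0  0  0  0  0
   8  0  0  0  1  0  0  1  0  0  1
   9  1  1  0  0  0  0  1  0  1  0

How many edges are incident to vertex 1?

Vertex 1 has neighbors [3, 7, 9], so deg(1) = 3.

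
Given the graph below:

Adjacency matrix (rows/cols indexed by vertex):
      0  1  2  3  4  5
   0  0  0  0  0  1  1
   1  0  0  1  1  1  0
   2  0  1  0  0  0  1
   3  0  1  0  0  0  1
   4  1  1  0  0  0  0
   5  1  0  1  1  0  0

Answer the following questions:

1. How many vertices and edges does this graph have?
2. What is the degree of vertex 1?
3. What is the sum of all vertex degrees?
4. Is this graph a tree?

Count: 6 vertices, 7 edges.
Vertex 1 has neighbors [2, 3, 4], degree = 3.
Handshaking lemma: 2 * 7 = 14.
A tree on 6 vertices has 5 edges. This graph has 7 edges (2 extra). Not a tree.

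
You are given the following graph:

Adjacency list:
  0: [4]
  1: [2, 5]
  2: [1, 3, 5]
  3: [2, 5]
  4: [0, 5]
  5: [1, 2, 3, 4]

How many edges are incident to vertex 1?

Vertex 1 has neighbors [2, 5], so deg(1) = 2.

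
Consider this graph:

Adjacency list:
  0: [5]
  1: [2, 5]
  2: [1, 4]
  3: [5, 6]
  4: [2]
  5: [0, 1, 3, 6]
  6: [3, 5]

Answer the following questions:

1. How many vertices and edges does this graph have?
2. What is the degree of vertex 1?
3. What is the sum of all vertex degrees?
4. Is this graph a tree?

Count: 7 vertices, 7 edges.
Vertex 1 has neighbors [2, 5], degree = 2.
Handshaking lemma: 2 * 7 = 14.
A tree on 7 vertices has 6 edges. This graph has 7 edges (1 extra). Not a tree.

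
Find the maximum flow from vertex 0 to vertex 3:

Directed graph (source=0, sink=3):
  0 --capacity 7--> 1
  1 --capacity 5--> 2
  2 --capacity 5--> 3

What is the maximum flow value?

Computing max flow:
  Flow on (0->1): 5/7
  Flow on (1->2): 5/5
  Flow on (2->3): 5/5
Maximum flow = 5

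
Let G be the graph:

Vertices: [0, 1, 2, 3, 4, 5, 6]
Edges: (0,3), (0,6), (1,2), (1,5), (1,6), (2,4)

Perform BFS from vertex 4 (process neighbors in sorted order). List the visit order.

BFS from vertex 4 (neighbors processed in ascending order):
Visit order: 4, 2, 1, 5, 6, 0, 3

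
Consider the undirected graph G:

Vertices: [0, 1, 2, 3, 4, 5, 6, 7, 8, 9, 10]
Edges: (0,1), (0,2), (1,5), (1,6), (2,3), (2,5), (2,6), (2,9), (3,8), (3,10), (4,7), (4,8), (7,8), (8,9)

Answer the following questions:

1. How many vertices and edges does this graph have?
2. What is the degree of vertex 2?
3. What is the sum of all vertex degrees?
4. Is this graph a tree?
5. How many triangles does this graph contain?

Count: 11 vertices, 14 edges.
Vertex 2 has neighbors [0, 3, 5, 6, 9], degree = 5.
Handshaking lemma: 2 * 14 = 28.
A tree on 11 vertices has 10 edges. This graph has 14 edges (4 extra). Not a tree.
Number of triangles = 1.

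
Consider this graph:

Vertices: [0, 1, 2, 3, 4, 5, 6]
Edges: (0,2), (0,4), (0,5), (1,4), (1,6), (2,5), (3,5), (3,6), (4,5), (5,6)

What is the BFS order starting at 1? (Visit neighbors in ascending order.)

BFS from vertex 1 (neighbors processed in ascending order):
Visit order: 1, 4, 6, 0, 5, 3, 2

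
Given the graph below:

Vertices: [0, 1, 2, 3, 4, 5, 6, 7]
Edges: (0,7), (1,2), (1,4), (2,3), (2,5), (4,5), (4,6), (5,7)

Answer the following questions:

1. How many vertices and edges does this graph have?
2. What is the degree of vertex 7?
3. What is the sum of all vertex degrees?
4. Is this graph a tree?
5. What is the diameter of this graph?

Count: 8 vertices, 8 edges.
Vertex 7 has neighbors [0, 5], degree = 2.
Handshaking lemma: 2 * 8 = 16.
A tree on 8 vertices has 7 edges. This graph has 8 edges (1 extra). Not a tree.
Diameter (longest shortest path) = 4.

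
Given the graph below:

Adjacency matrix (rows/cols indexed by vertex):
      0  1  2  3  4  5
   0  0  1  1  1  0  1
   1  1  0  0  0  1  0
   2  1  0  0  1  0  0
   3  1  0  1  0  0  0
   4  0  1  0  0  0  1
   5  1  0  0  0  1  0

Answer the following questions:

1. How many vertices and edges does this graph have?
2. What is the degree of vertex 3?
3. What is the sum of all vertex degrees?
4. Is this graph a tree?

Count: 6 vertices, 7 edges.
Vertex 3 has neighbors [0, 2], degree = 2.
Handshaking lemma: 2 * 7 = 14.
A tree on 6 vertices has 5 edges. This graph has 7 edges (2 extra). Not a tree.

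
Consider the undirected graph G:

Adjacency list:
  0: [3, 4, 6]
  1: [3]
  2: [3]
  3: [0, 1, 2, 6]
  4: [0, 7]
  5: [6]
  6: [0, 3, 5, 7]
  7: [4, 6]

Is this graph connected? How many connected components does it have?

Checking connectivity: the graph has 1 connected component(s).
All vertices are reachable from each other. The graph IS connected.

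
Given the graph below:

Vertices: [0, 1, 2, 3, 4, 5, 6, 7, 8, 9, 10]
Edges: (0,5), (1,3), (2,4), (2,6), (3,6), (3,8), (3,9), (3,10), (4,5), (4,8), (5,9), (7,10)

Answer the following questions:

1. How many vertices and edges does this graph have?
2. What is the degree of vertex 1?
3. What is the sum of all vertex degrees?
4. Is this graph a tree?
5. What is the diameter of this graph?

Count: 11 vertices, 12 edges.
Vertex 1 has neighbors [3], degree = 1.
Handshaking lemma: 2 * 12 = 24.
A tree on 11 vertices has 10 edges. This graph has 12 edges (2 extra). Not a tree.
Diameter (longest shortest path) = 5.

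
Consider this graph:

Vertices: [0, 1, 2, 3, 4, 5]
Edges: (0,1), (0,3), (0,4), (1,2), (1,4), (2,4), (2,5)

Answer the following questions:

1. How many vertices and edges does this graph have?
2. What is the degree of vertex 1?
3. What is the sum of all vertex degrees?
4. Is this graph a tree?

Count: 6 vertices, 7 edges.
Vertex 1 has neighbors [0, 2, 4], degree = 3.
Handshaking lemma: 2 * 7 = 14.
A tree on 6 vertices has 5 edges. This graph has 7 edges (2 extra). Not a tree.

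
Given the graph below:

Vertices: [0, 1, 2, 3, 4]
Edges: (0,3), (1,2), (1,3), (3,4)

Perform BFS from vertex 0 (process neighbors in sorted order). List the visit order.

BFS from vertex 0 (neighbors processed in ascending order):
Visit order: 0, 3, 1, 4, 2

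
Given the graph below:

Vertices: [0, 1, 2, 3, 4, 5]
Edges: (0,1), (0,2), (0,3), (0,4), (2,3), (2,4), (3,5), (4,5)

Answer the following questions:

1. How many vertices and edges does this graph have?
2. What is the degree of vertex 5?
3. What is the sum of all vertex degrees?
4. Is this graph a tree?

Count: 6 vertices, 8 edges.
Vertex 5 has neighbors [3, 4], degree = 2.
Handshaking lemma: 2 * 8 = 16.
A tree on 6 vertices has 5 edges. This graph has 8 edges (3 extra). Not a tree.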